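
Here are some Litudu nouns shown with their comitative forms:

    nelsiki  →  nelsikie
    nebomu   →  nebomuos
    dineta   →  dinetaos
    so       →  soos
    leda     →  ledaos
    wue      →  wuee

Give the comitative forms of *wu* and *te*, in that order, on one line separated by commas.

The alternation tracks the last vowel of the stem — -e when the last vowel of the stem is a front vowel (*nelsiki*, *wue*); -os when the last vowel of the stem is a back vowel (*nebomu*, *dineta*, *so*, *leda*).
Since the last vowel of *wu* is /u/ (a back vowel), it takes -os, giving *wuos*.
The last vowel of *te* is /e/, which is a front vowel, so the suffix is -e, giving *tee*.

wuos, tee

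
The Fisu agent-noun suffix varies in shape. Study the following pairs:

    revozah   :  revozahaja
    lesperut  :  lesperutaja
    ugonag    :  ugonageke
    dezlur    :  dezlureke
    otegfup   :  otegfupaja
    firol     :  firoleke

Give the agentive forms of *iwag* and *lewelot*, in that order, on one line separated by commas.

iwageke, lewelotaja

Looking at the final consonant of each stem: -aja when the stem ends in a voiceless consonant (*revozah*, *lesperut*, *otegfup*); -eke when the stem ends in a voiced consonant (*ugonag*, *dezlur*, *firol*).
*iwag* — final consonant /g/ (voiced) → -eke → *iwageke*.
The final consonant of *lewelot* is /t/, which is voiceless, so the suffix is -aja, giving *lewelotaja*.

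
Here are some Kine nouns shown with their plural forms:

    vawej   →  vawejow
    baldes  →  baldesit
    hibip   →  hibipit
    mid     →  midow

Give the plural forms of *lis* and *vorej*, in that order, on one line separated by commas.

lisit, vorejow

The suffix is conditioned by the final consonant: -it when the stem ends in a voiceless consonant (*baldes*, *hibip*); -ow when the stem ends in a voiced consonant (*vawej*, *mid*).
*lis* — final consonant /s/ (voiceless) → -it → *lisit*.
*vorej* — final consonant /j/ (voiced) → -ow → *vorejow*.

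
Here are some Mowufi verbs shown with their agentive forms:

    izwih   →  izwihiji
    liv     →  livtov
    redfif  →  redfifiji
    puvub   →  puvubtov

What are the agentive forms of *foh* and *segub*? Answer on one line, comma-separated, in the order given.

The pattern is voicing of the final consonant: -iji when the stem ends in a voiceless consonant (*izwih*, *redfif*); -tov when the stem ends in a voiced consonant (*liv*, *puvub*).
*foh* — final consonant /h/ (voiceless) → -iji → *fohiji*.
The final consonant of *segub* is /b/, which is voiced, so the suffix is -tov, giving *segubtov*.

fohiji, segubtov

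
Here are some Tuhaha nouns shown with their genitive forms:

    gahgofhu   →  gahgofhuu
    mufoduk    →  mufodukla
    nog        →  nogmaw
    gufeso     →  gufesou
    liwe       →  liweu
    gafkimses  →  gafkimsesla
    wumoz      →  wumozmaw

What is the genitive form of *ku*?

kuu

The suffix is conditioned by the final sound: -la when the stem ends in a voiceless consonant (*mufoduk*, *gafkimses*); -maw when the stem ends in a voiced consonant (*nog*, *wumoz*); -u when the stem ends in a vowel (*gahgofhu*, *gufeso*, *liwe*).
Since the final sound of *ku* is /u/ (a vowel), it takes -u, giving *kuu*.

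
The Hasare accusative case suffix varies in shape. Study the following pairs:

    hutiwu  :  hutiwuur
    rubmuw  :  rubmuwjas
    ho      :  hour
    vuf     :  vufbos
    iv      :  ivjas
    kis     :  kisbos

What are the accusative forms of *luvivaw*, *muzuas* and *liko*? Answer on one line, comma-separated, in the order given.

luvivawjas, muzuasbos, likour

The suffix is conditioned by the final sound: -bos when the stem ends in a voiceless consonant (*vuf*, *kis*); -jas when the stem ends in a voiced consonant (*rubmuw*, *iv*); -ur when the stem ends in a vowel (*hutiwu*, *ho*).
*luvivaw* — final sound /w/ (a voiced consonant) → -jas → *luvivawjas*.
The final sound of *muzuas* is /s/, which is a voiceless consonant, so the suffix is -bos, giving *muzuasbos*.
*liko* — final sound /o/ (a vowel) → -ur → *likour*.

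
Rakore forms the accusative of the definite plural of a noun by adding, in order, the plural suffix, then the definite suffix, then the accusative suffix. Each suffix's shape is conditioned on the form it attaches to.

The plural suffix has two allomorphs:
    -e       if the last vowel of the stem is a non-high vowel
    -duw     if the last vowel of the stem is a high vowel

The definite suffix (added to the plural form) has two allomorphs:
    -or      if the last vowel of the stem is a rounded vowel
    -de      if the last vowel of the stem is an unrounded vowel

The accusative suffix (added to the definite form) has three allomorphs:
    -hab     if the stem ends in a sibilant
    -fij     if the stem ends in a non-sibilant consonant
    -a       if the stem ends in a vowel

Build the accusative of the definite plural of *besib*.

besibduworfij

*besib*: last vowel = /i/, a high vowel → -duw → *besibduw*.
The last vowel of the plural form *besibduw* is /u/, which is a rounded vowel, so the definite suffix is -or, giving *besibduwor*.
The final sound of the definite form *besibduwor* is /r/, which is a non-sibilant consonant, so the accusative suffix is -fij, giving *besibduworfij*.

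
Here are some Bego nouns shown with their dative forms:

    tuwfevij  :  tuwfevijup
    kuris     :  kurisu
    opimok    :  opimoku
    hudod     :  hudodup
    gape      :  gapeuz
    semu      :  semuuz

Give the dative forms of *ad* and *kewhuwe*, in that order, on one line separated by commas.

adup, kewhuweuz

The suffix is conditioned by the final sound: -u when the stem ends in a voiceless consonant (*kuris*, *opimok*); -up when the stem ends in a voiced consonant (*tuwfevij*, *hudod*); -uz when the stem ends in a vowel (*gape*, *semu*).
Since the final sound of *ad* is /d/ (a voiced consonant), it takes -up, giving *adup*.
*kewhuwe*: final sound = /e/, a vowel → -uz → *kewhuweuz*.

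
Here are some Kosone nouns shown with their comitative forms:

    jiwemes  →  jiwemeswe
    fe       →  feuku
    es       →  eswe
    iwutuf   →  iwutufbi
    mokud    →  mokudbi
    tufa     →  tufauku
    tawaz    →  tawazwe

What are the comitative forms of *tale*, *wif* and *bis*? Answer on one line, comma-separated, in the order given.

taleuku, wifbi, biswe

The suffix is conditioned by the final sound: -we when the stem ends in a sibilant (*jiwemes*, *es*, *tawaz*); -bi when the stem ends in a non-sibilant consonant (*iwutuf*, *mokud*); -uku when the stem ends in a vowel (*fe*, *tufa*).
*tale* — final sound /e/ (a vowel) → -uku → *taleuku*.
*wif* — final sound /f/ (a non-sibilant consonant) → -bi → *wifbi*.
*bis*: final sound = /s/, a sibilant → -we → *biswe*.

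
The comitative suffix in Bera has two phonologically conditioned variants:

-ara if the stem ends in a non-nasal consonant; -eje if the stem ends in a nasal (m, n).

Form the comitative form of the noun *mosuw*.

mosuwara

*mosuw* — final consonant /w/ (non-nasal) → -ara → *mosuwara*.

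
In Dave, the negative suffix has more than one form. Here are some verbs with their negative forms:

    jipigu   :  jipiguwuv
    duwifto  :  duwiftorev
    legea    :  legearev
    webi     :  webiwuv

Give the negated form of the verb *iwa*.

The pattern is height harmony: -wuv when the last vowel of the stem is a high vowel (*jipigu*, *webi*); -rev when the last vowel of the stem is a non-high vowel (*duwifto*, *legea*).
*iwa*: last vowel = /a/, a non-high vowel → -rev → *iwarev*.

iwarev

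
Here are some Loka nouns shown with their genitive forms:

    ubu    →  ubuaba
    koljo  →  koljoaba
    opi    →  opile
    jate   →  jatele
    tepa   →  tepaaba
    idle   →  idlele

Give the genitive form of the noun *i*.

The alternation tracks the last vowel of the stem — -le when the last vowel of the stem is a front vowel (*opi*, *jate*, *idle*); -aba when the last vowel of the stem is a back vowel (*ubu*, *koljo*, *tepa*).
*i* — last vowel /i/ (a front vowel) → -le → *ile*.

ile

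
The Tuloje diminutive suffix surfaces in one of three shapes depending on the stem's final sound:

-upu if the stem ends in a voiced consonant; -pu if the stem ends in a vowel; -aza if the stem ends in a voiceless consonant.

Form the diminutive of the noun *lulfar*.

*lulfar* — final sound /r/ (a voiced consonant) → -upu → *lulfarupu*.

lulfarupu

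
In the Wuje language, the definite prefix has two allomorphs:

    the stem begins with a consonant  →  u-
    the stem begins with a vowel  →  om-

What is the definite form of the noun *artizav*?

omartizav

*artizav*: first sound = /a/, a vowel → om- → *omartizav*.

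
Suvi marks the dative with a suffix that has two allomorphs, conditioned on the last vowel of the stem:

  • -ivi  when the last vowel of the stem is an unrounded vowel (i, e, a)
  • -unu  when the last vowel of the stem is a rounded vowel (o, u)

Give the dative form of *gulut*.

Since the last vowel of *gulut* is /u/ (a rounded vowel), it takes -unu, giving *gulutunu*.

gulutunu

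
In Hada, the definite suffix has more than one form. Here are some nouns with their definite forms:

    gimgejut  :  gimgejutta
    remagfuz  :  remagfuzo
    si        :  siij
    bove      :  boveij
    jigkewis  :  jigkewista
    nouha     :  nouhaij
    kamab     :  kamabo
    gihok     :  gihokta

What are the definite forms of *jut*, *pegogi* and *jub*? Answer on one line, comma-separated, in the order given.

Looking at the final sound of each stem: -ta when the stem ends in a voiceless consonant (*gimgejut*, *jigkewis*, *gihok*); -o when the stem ends in a voiced consonant (*remagfuz*, *kamab*); -ij when the stem ends in a vowel (*si*, *bove*, *nouha*).
*jut*: final sound = /t/, a voiceless consonant → -ta → *jutta*.
Since the final sound of *pegogi* is /i/ (a vowel), it takes -ij, giving *pegogiij*.
*jub*: final sound = /b/, a voiced consonant → -o → *jubo*.

jutta, pegogiij, jubo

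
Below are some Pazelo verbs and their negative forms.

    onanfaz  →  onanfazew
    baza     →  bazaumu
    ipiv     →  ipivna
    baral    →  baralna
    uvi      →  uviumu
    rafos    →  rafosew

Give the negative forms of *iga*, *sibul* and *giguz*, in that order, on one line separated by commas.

The pattern is sibilance of the final sound: -ew when the stem ends in a sibilant (*onanfaz*, *rafos*); -na when the stem ends in a non-sibilant consonant (*ipiv*, *baral*); -umu when the stem ends in a vowel (*baza*, *uvi*).
The final sound of *iga* is /a/, which is a vowel, so the suffix is -umu, giving *igaumu*.
*sibul* — final sound /l/ (a non-sibilant consonant) → -na → *sibulna*.
*giguz* — final sound /z/ (a sibilant) → -ew → *giguzew*.

igaumu, sibulna, giguzew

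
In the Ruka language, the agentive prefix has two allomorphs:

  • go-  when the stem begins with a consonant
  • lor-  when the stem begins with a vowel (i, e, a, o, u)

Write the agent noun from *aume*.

loraume

The first sound of *aume* is /a/, which is a vowel, so the prefix is lor-, giving *loraume*.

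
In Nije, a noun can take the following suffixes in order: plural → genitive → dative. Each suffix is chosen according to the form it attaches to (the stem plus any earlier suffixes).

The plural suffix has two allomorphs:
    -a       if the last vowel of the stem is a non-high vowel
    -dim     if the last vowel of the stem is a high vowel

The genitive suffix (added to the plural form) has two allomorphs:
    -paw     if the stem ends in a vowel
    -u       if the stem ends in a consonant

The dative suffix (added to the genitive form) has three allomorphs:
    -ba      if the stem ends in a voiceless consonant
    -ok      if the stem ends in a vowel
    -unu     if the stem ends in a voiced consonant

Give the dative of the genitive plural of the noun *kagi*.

kagidimuok

Since the last vowel of *kagi* is /i/ (a high vowel), it takes -dim, giving *kagidim*.
Since the final sound of the plural form *kagidim* is /m/ (a consonant), it takes -u, giving *kagidimu*.
The final sound of the genitive form *kagidimu* is /u/, which is a vowel, so the dative suffix is -ok, giving *kagidimuok*.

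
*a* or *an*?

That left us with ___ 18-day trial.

The indefinite article is chosen by the initial *sound* of the following word, not its spelling.
The number *18* is spoken "eighteen", beginning with /ˌeɪˈtiːn/ — a vowel sound.
So the article is *an*: That left us with an 18-day trial.

an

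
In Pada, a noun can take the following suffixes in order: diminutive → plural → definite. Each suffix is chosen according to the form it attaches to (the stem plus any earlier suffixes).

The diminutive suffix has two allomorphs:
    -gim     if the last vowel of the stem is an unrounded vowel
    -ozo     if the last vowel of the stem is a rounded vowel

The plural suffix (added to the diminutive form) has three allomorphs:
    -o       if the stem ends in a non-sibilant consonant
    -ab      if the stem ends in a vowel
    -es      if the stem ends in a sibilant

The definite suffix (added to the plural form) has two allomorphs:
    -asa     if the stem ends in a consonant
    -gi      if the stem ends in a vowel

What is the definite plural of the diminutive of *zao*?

*zao* — last vowel /o/ (a rounded vowel) → -ozo → *zaoozo*.
The diminutive form *zaoozo*: final sound = /o/, a vowel → -ab → *zaoozoab*.
Since the final sound of the plural form *zaoozoab* is /b/ (a consonant), it takes -asa, giving *zaoozoabasa*.

zaoozoabasa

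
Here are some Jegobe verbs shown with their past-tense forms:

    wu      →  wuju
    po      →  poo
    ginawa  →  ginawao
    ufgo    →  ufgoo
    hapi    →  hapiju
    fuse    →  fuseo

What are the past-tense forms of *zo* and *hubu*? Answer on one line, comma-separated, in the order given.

zoo, hubuju

The pattern is height harmony: -ju when the last vowel of the stem is a high vowel (*wu*, *hapi*); -o when the last vowel of the stem is a non-high vowel (*po*, *ginawa*, *ufgo*, *fuse*).
Since the last vowel of *zo* is /o/ (a non-high vowel), it takes -o, giving *zoo*.
*hubu* — last vowel /u/ (a high vowel) → -ju → *hubuju*.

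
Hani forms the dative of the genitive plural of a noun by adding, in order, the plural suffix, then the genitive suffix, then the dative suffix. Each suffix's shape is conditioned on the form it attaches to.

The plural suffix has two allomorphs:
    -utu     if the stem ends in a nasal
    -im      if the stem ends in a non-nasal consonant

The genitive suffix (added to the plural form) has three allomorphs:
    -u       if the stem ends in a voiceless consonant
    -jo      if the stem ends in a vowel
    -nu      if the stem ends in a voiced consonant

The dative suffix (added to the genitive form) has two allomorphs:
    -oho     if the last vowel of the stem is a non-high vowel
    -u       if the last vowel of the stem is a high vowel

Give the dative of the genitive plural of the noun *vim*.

vimutujooho

*vim*: final consonant = /m/, a nasal → -utu → *vimutu*.
Since the final sound of the plural form *vimutu* is /u/ (a vowel), it takes -jo, giving *vimutujo*.
Since the last vowel of the genitive form *vimutujo* is /o/ (a non-high vowel), it takes -oho, giving *vimutujooho*.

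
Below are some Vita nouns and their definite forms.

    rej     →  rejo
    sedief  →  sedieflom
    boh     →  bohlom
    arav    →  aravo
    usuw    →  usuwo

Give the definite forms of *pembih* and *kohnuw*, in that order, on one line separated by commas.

Looking at the final consonant of each stem: -lom when the stem ends in a voiceless consonant (*sedief*, *boh*); -o when the stem ends in a voiced consonant (*rej*, *arav*, *usuw*).
Since the final consonant of *pembih* is /h/ (voiceless), it takes -lom, giving *pembihlom*.
*kohnuw*: final consonant = /w/, voiced → -o → *kohnuwo*.

pembihlom, kohnuwo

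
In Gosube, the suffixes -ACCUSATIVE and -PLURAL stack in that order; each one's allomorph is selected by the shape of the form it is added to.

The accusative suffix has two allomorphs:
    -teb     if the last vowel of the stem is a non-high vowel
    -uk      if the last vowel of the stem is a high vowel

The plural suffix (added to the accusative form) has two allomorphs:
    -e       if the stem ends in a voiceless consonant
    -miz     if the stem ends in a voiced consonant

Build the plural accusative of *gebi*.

gebiuke

*gebi* — last vowel /i/ (a high vowel) → -uk → *gebiuk*.
Since the final consonant of the accusative form *gebiuk* is /k/ (voiceless), it takes -e, giving *gebiuke*.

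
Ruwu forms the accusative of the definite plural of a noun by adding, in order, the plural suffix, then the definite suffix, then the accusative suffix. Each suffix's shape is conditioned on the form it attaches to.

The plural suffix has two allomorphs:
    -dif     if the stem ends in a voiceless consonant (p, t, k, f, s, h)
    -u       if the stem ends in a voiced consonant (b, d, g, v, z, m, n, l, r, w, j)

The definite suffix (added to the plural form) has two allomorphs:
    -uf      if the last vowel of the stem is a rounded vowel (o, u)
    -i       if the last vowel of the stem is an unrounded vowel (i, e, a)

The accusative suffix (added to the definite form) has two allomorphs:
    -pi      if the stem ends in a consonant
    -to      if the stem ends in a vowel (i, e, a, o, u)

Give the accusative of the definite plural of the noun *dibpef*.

*dibpef*: final consonant = /f/, voiceless → -dif → *dibpefdif*.
The plural form *dibpefdif* — last vowel /i/ (an unrounded vowel) → -i → *dibpefdifi*.
Since the final sound of the definite form *dibpefdifi* is /i/ (a vowel), it takes -to, giving *dibpefdifito*.

dibpefdifito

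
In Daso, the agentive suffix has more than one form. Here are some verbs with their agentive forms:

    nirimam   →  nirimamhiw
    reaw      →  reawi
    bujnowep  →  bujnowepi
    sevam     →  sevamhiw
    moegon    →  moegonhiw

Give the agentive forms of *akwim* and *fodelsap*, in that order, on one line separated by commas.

akwimhiw, fodelsapi

The pattern is nasality of the final consonant: -hiw when the stem ends in a nasal (*nirimam*, *sevam*, *moegon*); -i when the stem ends in a non-nasal consonant (*reaw*, *bujnowep*).
The final consonant of *akwim* is /m/, which is a nasal, so the suffix is -hiw, giving *akwimhiw*.
The final consonant of *fodelsap* is /p/, which is non-nasal, so the suffix is -i, giving *fodelsapi*.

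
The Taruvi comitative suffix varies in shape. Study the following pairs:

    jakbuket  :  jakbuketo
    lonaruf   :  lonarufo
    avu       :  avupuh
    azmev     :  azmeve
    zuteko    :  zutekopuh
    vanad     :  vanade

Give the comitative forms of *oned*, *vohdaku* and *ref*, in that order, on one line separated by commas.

onede, vohdakupuh, refo

The suffix is conditioned by the final sound: -o when the stem ends in a voiceless consonant (*jakbuket*, *lonaruf*); -e when the stem ends in a voiced consonant (*azmev*, *vanad*); -puh when the stem ends in a vowel (*avu*, *zuteko*).
The final sound of *oned* is /d/, which is a voiced consonant, so the suffix is -e, giving *onede*.
*vohdaku*: final sound = /u/, a vowel → -puh → *vohdakupuh*.
Since the final sound of *ref* is /f/ (a voiceless consonant), it takes -o, giving *refo*.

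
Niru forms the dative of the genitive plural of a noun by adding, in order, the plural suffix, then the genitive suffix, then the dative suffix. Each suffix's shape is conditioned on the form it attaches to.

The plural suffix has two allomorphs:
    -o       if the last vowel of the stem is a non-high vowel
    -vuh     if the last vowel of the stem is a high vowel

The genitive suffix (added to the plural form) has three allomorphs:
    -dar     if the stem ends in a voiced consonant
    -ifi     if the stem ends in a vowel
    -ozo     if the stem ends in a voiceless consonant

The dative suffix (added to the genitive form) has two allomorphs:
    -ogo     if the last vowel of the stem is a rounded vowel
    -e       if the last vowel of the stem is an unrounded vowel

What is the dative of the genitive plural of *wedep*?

*wedep*: last vowel = /e/, a non-high vowel → -o → *wedepo*.
The plural form *wedepo*: final sound = /o/, a vowel → -ifi → *wedepoifi*.
The last vowel of the genitive form *wedepoifi* is /i/, which is an unrounded vowel, so the dative suffix is -e, giving *wedepoifie*.

wedepoifie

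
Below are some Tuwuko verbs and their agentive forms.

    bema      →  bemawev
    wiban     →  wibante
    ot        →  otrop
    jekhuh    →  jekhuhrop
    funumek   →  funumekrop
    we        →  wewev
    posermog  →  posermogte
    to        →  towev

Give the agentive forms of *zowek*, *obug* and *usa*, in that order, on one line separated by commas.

Looking at the final sound of each stem: -rop when the stem ends in a voiceless consonant (*ot*, *jekhuh*, *funumek*); -te when the stem ends in a voiced consonant (*wiban*, *posermog*); -wev when the stem ends in a vowel (*bema*, *we*, *to*).
*zowek* — final sound /k/ (a voiceless consonant) → -rop → *zowekrop*.
The final sound of *obug* is /g/, which is a voiced consonant, so the suffix is -te, giving *obugte*.
*usa* — final sound /a/ (a vowel) → -wev → *usawev*.

zowekrop, obugte, usawev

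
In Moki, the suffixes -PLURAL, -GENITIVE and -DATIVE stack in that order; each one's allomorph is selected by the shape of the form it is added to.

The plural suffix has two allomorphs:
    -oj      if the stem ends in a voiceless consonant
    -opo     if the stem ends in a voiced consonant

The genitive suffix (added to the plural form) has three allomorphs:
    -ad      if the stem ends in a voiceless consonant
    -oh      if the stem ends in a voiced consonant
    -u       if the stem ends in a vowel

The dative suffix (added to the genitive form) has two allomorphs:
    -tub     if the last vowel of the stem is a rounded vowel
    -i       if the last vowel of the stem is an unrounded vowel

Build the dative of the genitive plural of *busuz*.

busuzopoutub

*busuz* — final consonant /z/ (voiced) → -opo → *busuzopo*.
Since the final sound of the plural form *busuzopo* is /o/ (a vowel), it takes -u, giving *busuzopou*.
The genitive form *busuzopou* — last vowel /u/ (a rounded vowel) → -tub → *busuzopoutub*.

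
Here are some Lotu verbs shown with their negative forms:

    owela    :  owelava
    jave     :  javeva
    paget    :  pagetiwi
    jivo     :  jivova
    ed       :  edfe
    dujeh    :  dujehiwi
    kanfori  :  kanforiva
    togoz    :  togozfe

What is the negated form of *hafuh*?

The pattern is voicing of the final sound: -iwi when the stem ends in a voiceless consonant (*paget*, *dujeh*); -fe when the stem ends in a voiced consonant (*ed*, *togoz*); -va when the stem ends in a vowel (*owela*, *jave*, *jivo*, *kanfori*).
*hafuh*: final sound = /h/, a voiceless consonant → -iwi → *hafuhiwi*.

hafuhiwi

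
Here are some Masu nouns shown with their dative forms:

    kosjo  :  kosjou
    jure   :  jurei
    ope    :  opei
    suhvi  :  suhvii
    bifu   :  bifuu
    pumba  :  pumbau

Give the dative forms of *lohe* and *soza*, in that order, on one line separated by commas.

lohei, sozau

The pattern is front/back vowel harmony: -i when the last vowel of the stem is a front vowel (*jure*, *ope*, *suhvi*); -u when the last vowel of the stem is a back vowel (*kosjo*, *bifu*, *pumba*).
Since the last vowel of *lohe* is /e/ (a front vowel), it takes -i, giving *lohei*.
The last vowel of *soza* is /a/, which is a back vowel, so the suffix is -u, giving *sozau*.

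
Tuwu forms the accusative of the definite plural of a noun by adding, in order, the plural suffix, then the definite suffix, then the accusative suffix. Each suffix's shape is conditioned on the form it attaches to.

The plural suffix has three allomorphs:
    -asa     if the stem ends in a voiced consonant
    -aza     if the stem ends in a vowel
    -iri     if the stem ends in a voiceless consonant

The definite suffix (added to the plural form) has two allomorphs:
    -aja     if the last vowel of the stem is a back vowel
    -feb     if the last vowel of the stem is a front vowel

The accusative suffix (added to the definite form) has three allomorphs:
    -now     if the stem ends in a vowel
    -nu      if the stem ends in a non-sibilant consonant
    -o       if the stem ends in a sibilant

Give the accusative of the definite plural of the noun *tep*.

The final sound of *tep* is /p/, which is a voiceless consonant, so the plural suffix is -iri, giving *tepiri*.
The last vowel of the plural form *tepiri* is /i/, which is a front vowel, so the definite suffix is -feb, giving *tepirifeb*.
The final sound of the definite form *tepirifeb* is /b/, which is a non-sibilant consonant, so the accusative suffix is -nu, giving *tepirifebnu*.

tepirifebnu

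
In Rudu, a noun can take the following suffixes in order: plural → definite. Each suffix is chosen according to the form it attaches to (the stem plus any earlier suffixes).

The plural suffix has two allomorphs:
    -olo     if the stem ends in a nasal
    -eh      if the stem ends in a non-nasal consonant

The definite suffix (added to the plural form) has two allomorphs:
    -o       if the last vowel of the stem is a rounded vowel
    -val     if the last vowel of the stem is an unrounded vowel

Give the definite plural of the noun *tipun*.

tipunoloo

The final consonant of *tipun* is /n/, which is a nasal, so the plural suffix is -olo, giving *tipunolo*.
The plural form *tipunolo* — last vowel /o/ (a rounded vowel) → -o → *tipunoloo*.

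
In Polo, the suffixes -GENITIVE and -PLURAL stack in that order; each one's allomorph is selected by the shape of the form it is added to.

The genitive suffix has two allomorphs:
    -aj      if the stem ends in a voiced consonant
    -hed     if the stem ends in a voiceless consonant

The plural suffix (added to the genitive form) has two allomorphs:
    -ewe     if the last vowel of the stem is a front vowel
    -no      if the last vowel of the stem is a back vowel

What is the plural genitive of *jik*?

*jik*: final consonant = /k/, voiceless → -hed → *jikhed*.
The genitive form *jikhed*: last vowel = /e/, a front vowel → -ewe → *jikhedewe*.

jikhedewe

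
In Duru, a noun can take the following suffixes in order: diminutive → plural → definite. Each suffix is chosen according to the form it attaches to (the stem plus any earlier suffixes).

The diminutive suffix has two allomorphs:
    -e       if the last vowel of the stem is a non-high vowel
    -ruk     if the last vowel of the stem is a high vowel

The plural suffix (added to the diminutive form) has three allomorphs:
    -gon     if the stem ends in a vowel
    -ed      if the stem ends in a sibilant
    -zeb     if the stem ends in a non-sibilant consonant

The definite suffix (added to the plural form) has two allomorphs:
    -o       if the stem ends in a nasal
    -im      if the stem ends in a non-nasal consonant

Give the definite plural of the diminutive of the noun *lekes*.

Since the last vowel of *lekes* is /e/ (a non-high vowel), it takes -e, giving *lekese*.
The diminutive form *lekese*: final sound = /e/, a vowel → -gon → *lekesegon*.
The plural form *lekesegon* — final consonant /n/ (a nasal) → -o → *lekesegono*.

lekesegono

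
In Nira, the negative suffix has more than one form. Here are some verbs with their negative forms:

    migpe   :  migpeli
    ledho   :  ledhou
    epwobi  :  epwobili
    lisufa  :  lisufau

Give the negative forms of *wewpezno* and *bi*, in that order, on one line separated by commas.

Looking at the last vowel of each stem: -li when the last vowel of the stem is a front vowel (*migpe*, *epwobi*); -u when the last vowel of the stem is a back vowel (*ledho*, *lisufa*).
*wewpezno* — last vowel /o/ (a back vowel) → -u → *wewpeznou*.
The last vowel of *bi* is /i/, which is a front vowel, so the suffix is -li, giving *bili*.

wewpeznou, bili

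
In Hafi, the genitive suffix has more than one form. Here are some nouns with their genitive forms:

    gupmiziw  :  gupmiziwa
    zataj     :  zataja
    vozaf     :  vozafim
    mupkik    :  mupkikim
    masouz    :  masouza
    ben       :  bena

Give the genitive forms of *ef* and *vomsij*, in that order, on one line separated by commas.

efim, vomsija

The suffix is conditioned by the final consonant: -im when the stem ends in a voiceless consonant (*vozaf*, *mupkik*); -a when the stem ends in a voiced consonant (*gupmiziw*, *zataj*, *masouz*, *ben*).
Since the final consonant of *ef* is /f/ (voiceless), it takes -im, giving *efim*.
*vomsij*: final consonant = /j/, voiced → -a → *vomsija*.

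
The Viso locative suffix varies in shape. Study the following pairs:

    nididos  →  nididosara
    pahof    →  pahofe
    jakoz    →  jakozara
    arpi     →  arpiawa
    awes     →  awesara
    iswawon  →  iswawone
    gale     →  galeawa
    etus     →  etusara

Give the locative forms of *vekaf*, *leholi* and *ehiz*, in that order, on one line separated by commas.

vekafe, leholiawa, ehizara

The pattern is sibilance of the final sound: -ara when the stem ends in a sibilant (*nididos*, *jakoz*, *awes*, *etus*); -e when the stem ends in a non-sibilant consonant (*pahof*, *iswawon*); -awa when the stem ends in a vowel (*arpi*, *gale*).
*vekaf*: final sound = /f/, a non-sibilant consonant → -e → *vekafe*.
The final sound of *leholi* is /i/, which is a vowel, so the suffix is -awa, giving *leholiawa*.
Since the final sound of *ehiz* is /z/ (a sibilant), it takes -ara, giving *ehizara*.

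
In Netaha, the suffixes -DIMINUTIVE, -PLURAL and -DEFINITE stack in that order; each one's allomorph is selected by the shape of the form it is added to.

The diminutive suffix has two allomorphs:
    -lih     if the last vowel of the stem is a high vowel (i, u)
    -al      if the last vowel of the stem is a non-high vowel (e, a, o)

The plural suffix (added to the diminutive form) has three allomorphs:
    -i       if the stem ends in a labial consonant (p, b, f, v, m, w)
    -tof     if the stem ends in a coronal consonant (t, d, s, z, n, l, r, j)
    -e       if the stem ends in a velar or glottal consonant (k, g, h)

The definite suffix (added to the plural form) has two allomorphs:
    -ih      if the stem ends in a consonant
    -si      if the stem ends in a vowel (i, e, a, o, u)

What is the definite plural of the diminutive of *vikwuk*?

vikwuklihesi

*vikwuk*: last vowel = /u/, a high vowel → -lih → *vikwuklih*.
Since the final consonant of the diminutive form *vikwuklih* is /h/ (velar/glottal), it takes -e, giving *vikwuklihe*.
Since the final sound of the plural form *vikwuklihe* is /e/ (a vowel), it takes -si, giving *vikwuklihesi*.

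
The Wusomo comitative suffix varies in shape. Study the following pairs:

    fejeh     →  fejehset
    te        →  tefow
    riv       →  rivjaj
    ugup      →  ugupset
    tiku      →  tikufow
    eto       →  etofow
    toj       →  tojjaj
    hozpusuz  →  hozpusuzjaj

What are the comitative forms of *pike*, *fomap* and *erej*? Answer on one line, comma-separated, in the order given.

pikefow, fomapset, erejjaj

The pattern is voicing of the final sound: -set when the stem ends in a voiceless consonant (*fejeh*, *ugup*); -jaj when the stem ends in a voiced consonant (*riv*, *toj*, *hozpusuz*); -fow when the stem ends in a vowel (*te*, *tiku*, *eto*).
Since the final sound of *pike* is /e/ (a vowel), it takes -fow, giving *pikefow*.
Since the final sound of *fomap* is /p/ (a voiceless consonant), it takes -set, giving *fomapset*.
*erej* — final sound /j/ (a voiced consonant) → -jaj → *erejjaj*.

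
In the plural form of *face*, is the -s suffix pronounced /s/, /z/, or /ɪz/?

The stem *face* ends in a sibilant (/s, z, ʃ, ʒ, tʃ, dʒ/).
The plural suffix surfaces as /ɪz/ after sibilants, /s/ after other voiceless consonants, and /z/ after other voiced sounds.
So the plural -s on *face* is pronounced /ɪz/.

/ɪz/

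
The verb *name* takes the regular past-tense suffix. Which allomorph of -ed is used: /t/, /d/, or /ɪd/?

/d/

The stem *name* ends in a voiced sound other than /d/.
The -ed suffix is realized as /ɪd/ after /t, d/; as /t/ after other voiceless consonants; and as /d/ after other voiced sounds.
So -ed on *name* is pronounced /d/.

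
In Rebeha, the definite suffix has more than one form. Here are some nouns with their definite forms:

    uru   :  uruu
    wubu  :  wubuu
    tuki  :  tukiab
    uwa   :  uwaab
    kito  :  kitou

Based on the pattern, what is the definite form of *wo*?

The pattern is rounding harmony: -u when the last vowel of the stem is a rounded vowel (*uru*, *wubu*, *kito*); -ab when the last vowel of the stem is an unrounded vowel (*tuki*, *uwa*).
*wo* — last vowel /o/ (a rounded vowel) → -u → *wou*.

wou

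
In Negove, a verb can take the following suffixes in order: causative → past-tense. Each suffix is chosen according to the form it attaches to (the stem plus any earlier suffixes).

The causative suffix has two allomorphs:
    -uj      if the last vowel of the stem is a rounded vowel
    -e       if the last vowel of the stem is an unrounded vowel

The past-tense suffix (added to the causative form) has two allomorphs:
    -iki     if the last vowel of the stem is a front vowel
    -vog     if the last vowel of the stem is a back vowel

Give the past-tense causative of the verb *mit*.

*mit* — last vowel /i/ (an unrounded vowel) → -e → *mite*.
The causative form *mite*: last vowel = /e/, a front vowel → -iki → *miteiki*.

miteiki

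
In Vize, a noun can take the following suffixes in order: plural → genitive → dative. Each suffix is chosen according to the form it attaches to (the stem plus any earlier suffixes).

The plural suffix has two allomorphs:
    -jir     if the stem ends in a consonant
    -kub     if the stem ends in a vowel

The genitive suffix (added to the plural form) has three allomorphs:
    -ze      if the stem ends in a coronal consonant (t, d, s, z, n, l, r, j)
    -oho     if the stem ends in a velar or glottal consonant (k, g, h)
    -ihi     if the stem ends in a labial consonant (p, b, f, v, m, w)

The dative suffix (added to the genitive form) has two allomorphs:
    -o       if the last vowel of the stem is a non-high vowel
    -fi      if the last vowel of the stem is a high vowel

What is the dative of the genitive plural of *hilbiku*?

The final sound of *hilbiku* is /u/, which is a vowel, so the plural suffix is -kub, giving *hilbikukub*.
Since the final consonant of the plural form *hilbikukub* is /b/ (labial), it takes -ihi, giving *hilbikukubihi*.
The last vowel of the genitive form *hilbikukubihi* is /i/, which is a high vowel, so the dative suffix is -fi, giving *hilbikukubihifi*.

hilbikukubihifi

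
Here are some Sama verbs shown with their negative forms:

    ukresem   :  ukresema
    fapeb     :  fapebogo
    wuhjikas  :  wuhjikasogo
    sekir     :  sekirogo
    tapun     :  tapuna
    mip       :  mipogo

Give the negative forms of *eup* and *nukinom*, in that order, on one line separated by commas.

eupogo, nukinoma

The suffix is conditioned by the final consonant: -a when the stem ends in a nasal (*ukresem*, *tapun*); -ogo when the stem ends in a non-nasal consonant (*fapeb*, *wuhjikas*, *sekir*, *mip*).
*eup*: final consonant = /p/, non-nasal → -ogo → *eupogo*.
Since the final consonant of *nukinom* is /m/ (a nasal), it takes -a, giving *nukinoma*.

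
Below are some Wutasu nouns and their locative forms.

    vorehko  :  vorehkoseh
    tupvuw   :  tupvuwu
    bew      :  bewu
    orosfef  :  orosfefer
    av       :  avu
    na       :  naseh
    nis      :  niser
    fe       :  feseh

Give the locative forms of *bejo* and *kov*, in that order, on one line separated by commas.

The pattern is voicing of the final sound: -er when the stem ends in a voiceless consonant (*orosfef*, *nis*); -u when the stem ends in a voiced consonant (*tupvuw*, *bew*, *av*); -seh when the stem ends in a vowel (*vorehko*, *na*, *fe*).
The final sound of *bejo* is /o/, which is a vowel, so the suffix is -seh, giving *bejoseh*.
Since the final sound of *kov* is /v/ (a voiced consonant), it takes -u, giving *kovu*.

bejoseh, kovu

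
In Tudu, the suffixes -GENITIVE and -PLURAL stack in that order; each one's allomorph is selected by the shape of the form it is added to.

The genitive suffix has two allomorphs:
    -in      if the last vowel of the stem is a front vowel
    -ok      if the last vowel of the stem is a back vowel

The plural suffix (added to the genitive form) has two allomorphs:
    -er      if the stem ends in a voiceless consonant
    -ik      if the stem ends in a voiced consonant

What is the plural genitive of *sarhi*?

*sarhi*: last vowel = /i/, a front vowel → -in → *sarhiin*.
Since the final consonant of the genitive form *sarhiin* is /n/ (voiced), it takes -ik, giving *sarhiinik*.

sarhiinik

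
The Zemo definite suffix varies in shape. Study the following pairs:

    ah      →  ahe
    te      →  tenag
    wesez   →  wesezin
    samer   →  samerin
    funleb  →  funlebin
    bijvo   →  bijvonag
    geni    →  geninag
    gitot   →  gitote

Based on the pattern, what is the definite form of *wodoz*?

wodozin

The pattern is voicing of the final sound: -e when the stem ends in a voiceless consonant (*ah*, *gitot*); -in when the stem ends in a voiced consonant (*wesez*, *samer*, *funleb*); -nag when the stem ends in a vowel (*te*, *bijvo*, *geni*).
The final sound of *wodoz* is /z/, which is a voiced consonant, so the suffix is -in, giving *wodozin*.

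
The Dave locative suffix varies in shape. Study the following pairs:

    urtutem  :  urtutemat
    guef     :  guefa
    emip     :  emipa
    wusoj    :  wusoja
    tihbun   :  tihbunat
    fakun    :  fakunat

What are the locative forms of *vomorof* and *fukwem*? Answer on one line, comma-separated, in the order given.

The suffix is conditioned by the final consonant: -at when the stem ends in a nasal (*urtutem*, *tihbun*, *fakun*); -a when the stem ends in a non-nasal consonant (*guef*, *emip*, *wusoj*).
*vomorof*: final consonant = /f/, non-nasal → -a → *vomorofa*.
The final consonant of *fukwem* is /m/, which is a nasal, so the suffix is -at, giving *fukwemat*.

vomorofa, fukwemat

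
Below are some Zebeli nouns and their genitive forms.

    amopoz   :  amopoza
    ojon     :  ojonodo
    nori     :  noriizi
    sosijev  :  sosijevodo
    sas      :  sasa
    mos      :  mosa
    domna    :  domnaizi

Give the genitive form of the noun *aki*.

akiizi

The alternation tracks the final sound of the stem — -a when the stem ends in a sibilant (*amopoz*, *sas*, *mos*); -odo when the stem ends in a non-sibilant consonant (*ojon*, *sosijev*); -izi when the stem ends in a vowel (*nori*, *domna*).
*aki* — final sound /i/ (a vowel) → -izi → *akiizi*.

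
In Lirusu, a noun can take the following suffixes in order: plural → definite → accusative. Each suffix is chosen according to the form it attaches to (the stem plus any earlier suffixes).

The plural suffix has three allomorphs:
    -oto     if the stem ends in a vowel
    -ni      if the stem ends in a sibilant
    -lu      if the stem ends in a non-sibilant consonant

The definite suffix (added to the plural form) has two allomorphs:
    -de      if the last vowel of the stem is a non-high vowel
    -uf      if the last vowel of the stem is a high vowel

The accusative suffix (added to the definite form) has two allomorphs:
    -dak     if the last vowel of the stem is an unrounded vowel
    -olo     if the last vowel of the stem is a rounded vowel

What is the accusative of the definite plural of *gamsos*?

*gamsos*: final sound = /s/, a sibilant → -ni → *gamsosni*.
The plural form *gamsosni*: last vowel = /i/, a high vowel → -uf → *gamsosniuf*.
The definite form *gamsosniuf*: last vowel = /u/, a rounded vowel → -olo → *gamsosniufolo*.

gamsosniufolo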